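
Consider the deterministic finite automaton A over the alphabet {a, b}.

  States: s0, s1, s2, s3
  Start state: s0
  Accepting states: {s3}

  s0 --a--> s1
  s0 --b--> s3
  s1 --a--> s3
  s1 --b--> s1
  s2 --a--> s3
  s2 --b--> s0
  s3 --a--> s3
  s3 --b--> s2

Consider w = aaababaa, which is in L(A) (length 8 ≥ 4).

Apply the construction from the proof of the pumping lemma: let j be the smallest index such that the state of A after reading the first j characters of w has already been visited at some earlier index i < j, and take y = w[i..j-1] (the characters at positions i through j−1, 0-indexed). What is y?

a

Run of A on w = a a a b a b a a:
  step 0: s0  (start)
  step 1: s1  (read a: s0→s1)
  step 2: s3  (read a: s1→s3)
  step 3: s3  (read a: s3→s3)   ← first repeat (s3 seen earlier)
  step 4: s2  (read b: s3→s2)
  step 5: s3  (read a: s2→s3)
  step 6: s2  (read b: s3→s2)
  step 7: s3  (read a: s2→s3)
  step 8: s3  (read a: s3→s3)

So i = 2, j = 3, giving x = w[0:2] = aa, y = w[2:3] = a, z = w[3:8] = babaa.
Check: |xy| = 3 ≤ 4 and |y| = 1 ≥ 1. Reading y takes A from s3 back to s3, so every xyⁱz is accepted.
The DFA has 4 states, so the proof of the pumping lemma guarantees a repeated state among the first 4+1 visited; the segment between the two visits is the pumpable y.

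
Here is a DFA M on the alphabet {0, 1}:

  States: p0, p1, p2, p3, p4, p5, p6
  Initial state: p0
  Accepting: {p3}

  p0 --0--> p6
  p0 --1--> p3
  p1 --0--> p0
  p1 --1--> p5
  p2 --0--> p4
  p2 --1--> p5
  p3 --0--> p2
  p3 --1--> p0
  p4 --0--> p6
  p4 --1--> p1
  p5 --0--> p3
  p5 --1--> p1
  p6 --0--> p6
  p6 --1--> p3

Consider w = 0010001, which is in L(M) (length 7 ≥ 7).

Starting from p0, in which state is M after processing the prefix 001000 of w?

State sequence: p0 -0-> p6 -0-> p6 -1-> p3 -0-> p2 -0-> p4 -0-> p6

After reading 6 characters, M is in state p6.
(This kind of state-tracing is the core of the pumping-lemma construction: with 7 states, pigeonhole forces a repeat within the first 7 steps.)

p6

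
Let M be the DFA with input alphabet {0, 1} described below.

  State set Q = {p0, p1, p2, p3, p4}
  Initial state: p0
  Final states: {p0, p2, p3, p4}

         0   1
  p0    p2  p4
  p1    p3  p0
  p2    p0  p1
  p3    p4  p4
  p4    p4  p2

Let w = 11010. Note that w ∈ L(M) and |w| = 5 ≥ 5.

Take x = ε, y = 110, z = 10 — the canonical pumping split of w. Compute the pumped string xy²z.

xy^2z = ε·110·110·10 = 11011010.
Reading y = 110 takes M from p0 back to p0, so after x·y·y the machine is still in p0, and z then leads to the accepting state p4. Hence 11011010 ∈ L(M).

11011010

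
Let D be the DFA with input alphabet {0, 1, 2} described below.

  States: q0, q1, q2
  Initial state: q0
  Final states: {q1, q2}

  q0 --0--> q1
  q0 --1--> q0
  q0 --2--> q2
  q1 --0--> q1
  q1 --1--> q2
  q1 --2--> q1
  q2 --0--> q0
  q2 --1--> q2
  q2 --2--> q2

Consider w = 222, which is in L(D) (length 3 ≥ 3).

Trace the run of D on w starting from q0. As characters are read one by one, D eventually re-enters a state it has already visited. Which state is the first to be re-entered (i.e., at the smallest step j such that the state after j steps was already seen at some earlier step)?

State sequence: q0 -2-> q2 -2-> q2 -2-> q2
First repeat at step 2: q2 was already visited.

The earliest repeat is at step j = 2: D is in q2, which it already visited at step i = 1.
With |Q| = 3, pigeonhole forces a state repeat no later than step 3; the substring read between the first and second visits to that state can be pumped.

q2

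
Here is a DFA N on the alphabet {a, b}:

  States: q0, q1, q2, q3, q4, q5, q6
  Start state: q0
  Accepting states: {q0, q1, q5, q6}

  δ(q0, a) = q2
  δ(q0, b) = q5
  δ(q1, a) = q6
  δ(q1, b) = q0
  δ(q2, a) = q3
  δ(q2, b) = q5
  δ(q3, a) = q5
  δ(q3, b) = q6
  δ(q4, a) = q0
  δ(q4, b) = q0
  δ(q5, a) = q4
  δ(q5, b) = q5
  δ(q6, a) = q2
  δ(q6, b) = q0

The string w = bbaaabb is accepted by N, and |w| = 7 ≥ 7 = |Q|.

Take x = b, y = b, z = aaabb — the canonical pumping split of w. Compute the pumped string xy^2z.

xy^2z = b·b·b·aaabb = bbbaaabb.
Reading y = b takes N from q5 back to q5, so after x·y·y the machine is still in q5, and z then leads to the accepting state q5. Hence bbbaaabb ∈ L(N).

bbbaaabb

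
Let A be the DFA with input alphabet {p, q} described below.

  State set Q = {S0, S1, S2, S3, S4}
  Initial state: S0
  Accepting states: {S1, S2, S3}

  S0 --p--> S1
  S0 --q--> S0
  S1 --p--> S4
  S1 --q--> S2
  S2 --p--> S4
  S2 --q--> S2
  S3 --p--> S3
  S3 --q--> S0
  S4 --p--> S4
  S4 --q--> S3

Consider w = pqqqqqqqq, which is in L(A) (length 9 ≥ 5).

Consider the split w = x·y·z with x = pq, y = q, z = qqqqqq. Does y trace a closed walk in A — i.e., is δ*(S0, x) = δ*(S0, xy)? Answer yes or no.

yes

Run of A on the first 3 characters of w = p q q:
  step 0: S0  (start)
  step 1: S1  (read p: S0→S1)
  step 2: S2  (read q: S1→S2)
  step 3: S2  (read q: S2→S2)

After x (step 2): S2. After xy (step 3): S2.
They match, so y = q drives A around a cycle from S2 back to itself; pumping y any number of times keeps A in S2 before reading z, and xyⁱz ∈ L(A) for every i ≥ 0.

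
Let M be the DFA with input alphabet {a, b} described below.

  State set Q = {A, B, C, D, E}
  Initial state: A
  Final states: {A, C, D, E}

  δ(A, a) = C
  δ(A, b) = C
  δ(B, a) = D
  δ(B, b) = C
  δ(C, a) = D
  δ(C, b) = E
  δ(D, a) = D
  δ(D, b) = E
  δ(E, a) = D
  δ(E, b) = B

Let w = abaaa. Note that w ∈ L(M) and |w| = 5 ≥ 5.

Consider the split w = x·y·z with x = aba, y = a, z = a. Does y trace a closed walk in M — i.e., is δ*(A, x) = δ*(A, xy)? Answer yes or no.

Run of M on the first 4 characters of w = a b a a:
  step 0: A  (start)
  step 1: C  (read a: A→C)
  step 2: E  (read b: C→E)
  step 3: D  (read a: E→D)
  step 4: D  (read a: D→D)

After x (step 3): D. After xy (step 4): D.
They match, so y = a drives M around a cycle from D back to itself; pumping y any number of times keeps M in D before reading z, and xyⁱz ∈ L(M) for every i ≥ 0.

yes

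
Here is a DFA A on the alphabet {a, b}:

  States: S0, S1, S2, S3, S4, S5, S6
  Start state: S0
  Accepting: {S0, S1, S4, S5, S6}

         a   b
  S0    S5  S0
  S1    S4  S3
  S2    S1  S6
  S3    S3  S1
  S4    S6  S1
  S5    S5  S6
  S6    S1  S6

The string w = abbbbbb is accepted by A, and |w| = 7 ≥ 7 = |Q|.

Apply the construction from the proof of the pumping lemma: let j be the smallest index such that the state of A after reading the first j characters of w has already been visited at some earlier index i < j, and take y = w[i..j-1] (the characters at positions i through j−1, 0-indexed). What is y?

b

State sequence: S0 -a-> S5 -b-> S6 -b-> S6 -b-> S6 -b-> S6 -b-> S6 -b-> S6
First repeat at step 3: S6 was already visited.

So i = 2, j = 3, giving x = w[0:2] = ab, y = w[2:3] = b, z = w[3:7] = bbbb.
Check: |xy| = 3 ≤ 7 and |y| = 1 ≥ 1. Reading y takes A from S6 back to S6, so every xyⁱz is accepted.
The DFA has 7 states, so the proof of the pumping lemma guarantees a repeated state among the first 7+1 visited; the segment between the two visits is the pumpable y.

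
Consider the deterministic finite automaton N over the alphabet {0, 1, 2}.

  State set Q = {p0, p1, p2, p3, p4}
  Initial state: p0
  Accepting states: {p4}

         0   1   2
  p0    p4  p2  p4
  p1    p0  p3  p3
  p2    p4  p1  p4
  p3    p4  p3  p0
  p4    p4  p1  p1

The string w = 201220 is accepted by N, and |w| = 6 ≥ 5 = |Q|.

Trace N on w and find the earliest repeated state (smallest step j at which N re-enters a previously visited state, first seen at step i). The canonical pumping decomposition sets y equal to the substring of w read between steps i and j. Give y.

0

Run of N on w = 2 0 1 2 2 0:
  step 0: p0  (start)
  step 1: p4  (read 2: p0→p4)
  step 2: p4  (read 0: p4→p4)   ← first repeat (p4 seen earlier)
  step 3: p1  (read 1: p4→p1)
  step 4: p3  (read 2: p1→p3)
  step 5: p0  (read 2: p3→p0)
  step 6: p4  (read 0: p0→p4)

So i = 1, j = 2, giving x = w[0:1] = 2, y = w[1:2] = 0, z = w[2:6] = 1220.
Check: |xy| = 2 ≤ 5 and |y| = 1 ≥ 1. Reading y takes N from p4 back to p4, so every xyⁱz is accepted.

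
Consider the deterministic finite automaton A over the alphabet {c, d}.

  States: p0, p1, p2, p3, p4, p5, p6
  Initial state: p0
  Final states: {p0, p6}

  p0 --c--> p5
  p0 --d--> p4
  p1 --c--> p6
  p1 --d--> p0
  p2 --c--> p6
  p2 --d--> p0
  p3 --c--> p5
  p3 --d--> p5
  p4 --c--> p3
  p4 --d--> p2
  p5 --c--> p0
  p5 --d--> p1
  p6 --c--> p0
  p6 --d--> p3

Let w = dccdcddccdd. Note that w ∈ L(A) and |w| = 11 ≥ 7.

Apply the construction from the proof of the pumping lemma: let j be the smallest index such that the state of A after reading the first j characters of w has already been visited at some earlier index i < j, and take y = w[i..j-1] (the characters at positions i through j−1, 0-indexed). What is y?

State sequence: p0 -d-> p4 -c-> p3 -c-> p5 -d-> p1 -c-> p6 -d-> p3 -d-> p5 -c-> p0 -c-> p5 -d-> p1 -d-> p0
First repeat at step 6: p3 was already visited.

So i = 2, j = 6, giving x = w[0:2] = dc, y = w[2:6] = cdcd, z = w[6:11] = dccdd.
Check: |xy| = 6 ≤ 7 and |y| = 4 ≥ 1. Reading y takes A from p3 back to p3, so every xyⁱz is accepted.
Pumping length from the standard proof: p = 7 (the number of states). The repeated state found above gives |xy| = j ≤ 7 and |y| = j − i ≥ 1.

cdcd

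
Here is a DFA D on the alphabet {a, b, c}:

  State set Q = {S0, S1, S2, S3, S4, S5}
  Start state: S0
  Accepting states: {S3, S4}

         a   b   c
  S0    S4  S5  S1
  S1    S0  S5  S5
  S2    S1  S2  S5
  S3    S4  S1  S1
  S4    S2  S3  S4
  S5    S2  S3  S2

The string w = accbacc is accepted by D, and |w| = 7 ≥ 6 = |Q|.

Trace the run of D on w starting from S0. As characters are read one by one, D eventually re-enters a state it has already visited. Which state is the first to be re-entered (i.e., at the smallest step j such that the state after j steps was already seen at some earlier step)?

State sequence: S0 -a-> S4 -c-> S4 -c-> S4 -b-> S3 -a-> S4 -c-> S4 -c-> S4
First repeat at step 2: S4 was already visited.

The earliest repeat is at step j = 2: D is in S4, which it already visited at step i = 1.
Pumping length from the standard proof: p = 6 (the number of states). The repeated state found above gives |xy| = j ≤ 6 and |y| = j − i ≥ 1.

S4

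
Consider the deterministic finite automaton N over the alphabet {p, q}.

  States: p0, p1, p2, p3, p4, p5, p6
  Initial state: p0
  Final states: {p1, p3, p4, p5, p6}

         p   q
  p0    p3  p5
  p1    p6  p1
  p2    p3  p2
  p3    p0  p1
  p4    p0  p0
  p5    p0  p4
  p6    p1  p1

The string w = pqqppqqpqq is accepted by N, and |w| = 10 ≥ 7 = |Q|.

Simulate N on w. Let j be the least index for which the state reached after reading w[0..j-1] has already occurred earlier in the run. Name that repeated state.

State sequence: p0 -p-> p3 -q-> p1 -q-> p1 -p-> p6 -p-> p1 -q-> p1 -q-> p1 -p-> p6 -q-> p1 -q-> p1
First repeat at step 3: p1 was already visited.

The earliest repeat is at step j = 3: N is in p1, which it already visited at step i = 2.

p1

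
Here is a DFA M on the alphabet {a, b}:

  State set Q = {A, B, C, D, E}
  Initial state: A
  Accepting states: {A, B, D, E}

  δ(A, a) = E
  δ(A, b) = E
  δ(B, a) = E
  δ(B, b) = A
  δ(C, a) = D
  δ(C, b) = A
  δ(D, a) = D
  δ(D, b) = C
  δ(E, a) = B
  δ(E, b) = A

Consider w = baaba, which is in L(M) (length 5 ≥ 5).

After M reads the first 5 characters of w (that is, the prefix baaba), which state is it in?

Run of M on the first 5 characters of w = b a a b a:
  step 0: A  (start)
  step 1: E  (read b: A→E)
  step 2: B  (read a: E→B)
  step 3: E  (read a: B→E)
  step 4: A  (read b: E→A)
  step 5: E  (read a: A→E)

After reading 5 characters, M is in state E.

E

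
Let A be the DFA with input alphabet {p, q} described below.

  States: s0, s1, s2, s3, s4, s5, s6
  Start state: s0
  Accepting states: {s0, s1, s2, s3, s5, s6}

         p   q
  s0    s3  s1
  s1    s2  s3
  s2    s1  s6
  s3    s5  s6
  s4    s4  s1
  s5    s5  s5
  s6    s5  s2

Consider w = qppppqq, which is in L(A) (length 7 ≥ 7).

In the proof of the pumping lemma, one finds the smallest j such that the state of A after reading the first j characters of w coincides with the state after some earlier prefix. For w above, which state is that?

State sequence: s0 -q-> s1 -p-> s2 -p-> s1 -p-> s2 -p-> s1 -q-> s3 -q-> s6
First repeat at step 3: s1 was already visited.

The earliest repeat is at step j = 3: A is in s1, which it already visited at step i = 1.
Pumping length from the standard proof: p = 7 (the number of states). The repeated state found above gives |xy| = j ≤ 7 and |y| = j − i ≥ 1.

s1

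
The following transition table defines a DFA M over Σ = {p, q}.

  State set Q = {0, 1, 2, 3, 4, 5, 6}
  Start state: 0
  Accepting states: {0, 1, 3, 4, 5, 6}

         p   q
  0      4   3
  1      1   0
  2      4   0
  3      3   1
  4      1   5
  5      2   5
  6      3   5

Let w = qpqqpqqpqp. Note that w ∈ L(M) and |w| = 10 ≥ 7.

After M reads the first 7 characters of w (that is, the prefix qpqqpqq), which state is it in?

5

State sequence: 0 -q-> 3 -p-> 3 -q-> 1 -q-> 0 -p-> 4 -q-> 5 -q-> 5

After reading 7 characters, M is in state 5.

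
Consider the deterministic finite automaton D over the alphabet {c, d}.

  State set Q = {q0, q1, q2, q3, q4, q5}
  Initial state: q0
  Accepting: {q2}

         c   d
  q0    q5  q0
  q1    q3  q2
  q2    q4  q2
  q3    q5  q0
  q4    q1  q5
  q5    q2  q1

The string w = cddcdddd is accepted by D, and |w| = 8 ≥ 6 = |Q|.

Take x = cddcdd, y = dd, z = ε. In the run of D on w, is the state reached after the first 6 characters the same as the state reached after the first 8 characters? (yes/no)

State sequence: q0 -c-> q5 -d-> q1 -d-> q2 -c-> q4 -d-> q5 -d-> q1 -d-> q2 -d-> q2

After x (step 6): q1. After xy (step 8): q2.
They differ (q1 ≠ q2), so y is not a cycle from the state after x; this split is not the one the pumping-lemma construction produces, and pumping y need not keep the string in L(D).

no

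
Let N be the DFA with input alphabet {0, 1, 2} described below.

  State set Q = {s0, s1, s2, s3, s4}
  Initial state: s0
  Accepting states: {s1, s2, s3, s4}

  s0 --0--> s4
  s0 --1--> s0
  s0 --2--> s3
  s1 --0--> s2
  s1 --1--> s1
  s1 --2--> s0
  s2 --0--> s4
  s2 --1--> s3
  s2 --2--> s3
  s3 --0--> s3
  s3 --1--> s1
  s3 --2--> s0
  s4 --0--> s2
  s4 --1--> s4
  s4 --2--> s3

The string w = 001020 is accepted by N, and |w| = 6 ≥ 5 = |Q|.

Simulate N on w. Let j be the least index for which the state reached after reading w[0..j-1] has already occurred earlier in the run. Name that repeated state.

s3

Run of N on w = 0 0 1 0 2 0:
  step 0: s0  (start)
  step 1: s4  (read 0: s0→s4)
  step 2: s2  (read 0: s4→s2)
  step 3: s3  (read 1: s2→s3)
  step 4: s3  (read 0: s3→s3)   ← first repeat (s3 seen earlier)
  step 5: s0  (read 2: s3→s0)
  step 6: s4  (read 0: s0→s4)

The earliest repeat is at step j = 4: N is in s3, which it already visited at step i = 3.
Pumping length from the standard proof: p = 5 (the number of states). The repeated state found above gives |xy| = j ≤ 5 and |y| = j − i ≥ 1.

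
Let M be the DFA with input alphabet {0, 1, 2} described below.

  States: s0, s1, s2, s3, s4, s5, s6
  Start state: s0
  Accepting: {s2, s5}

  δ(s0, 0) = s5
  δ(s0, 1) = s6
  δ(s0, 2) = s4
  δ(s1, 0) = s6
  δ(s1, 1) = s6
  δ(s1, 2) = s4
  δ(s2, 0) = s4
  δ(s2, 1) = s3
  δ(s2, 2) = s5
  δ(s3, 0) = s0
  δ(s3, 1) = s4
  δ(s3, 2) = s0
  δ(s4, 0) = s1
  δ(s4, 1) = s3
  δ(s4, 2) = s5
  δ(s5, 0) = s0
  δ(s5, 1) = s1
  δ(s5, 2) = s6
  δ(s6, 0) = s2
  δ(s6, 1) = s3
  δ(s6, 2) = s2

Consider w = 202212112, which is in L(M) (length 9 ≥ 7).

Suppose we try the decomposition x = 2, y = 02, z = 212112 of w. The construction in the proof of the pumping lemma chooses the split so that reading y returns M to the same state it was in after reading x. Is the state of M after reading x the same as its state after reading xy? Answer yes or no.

yes

State sequence: s0 -2-> s4 -0-> s1 -2-> s4

After x (step 1): s4. After xy (step 3): s4.
They match, so y = 02 drives M around a cycle from s4 back to itself; pumping y any number of times keeps M in s4 before reading z, and xyⁱz ∈ L(M) for every i ≥ 0.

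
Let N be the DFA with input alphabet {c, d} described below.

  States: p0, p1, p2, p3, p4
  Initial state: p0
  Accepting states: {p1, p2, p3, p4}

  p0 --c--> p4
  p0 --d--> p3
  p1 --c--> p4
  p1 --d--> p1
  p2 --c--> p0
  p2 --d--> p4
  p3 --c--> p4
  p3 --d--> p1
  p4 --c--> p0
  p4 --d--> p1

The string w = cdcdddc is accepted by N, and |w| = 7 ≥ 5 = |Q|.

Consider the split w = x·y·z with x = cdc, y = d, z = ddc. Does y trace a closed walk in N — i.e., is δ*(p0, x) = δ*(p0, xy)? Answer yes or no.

no

State sequence: p0 -c-> p4 -d-> p1 -c-> p4 -d-> p1

After x (step 3): p4. After xy (step 4): p1.
They differ (p4 ≠ p1), so y is not a cycle from the state after x; this split is not the one the pumping-lemma construction produces, and pumping y need not keep the string in L(N).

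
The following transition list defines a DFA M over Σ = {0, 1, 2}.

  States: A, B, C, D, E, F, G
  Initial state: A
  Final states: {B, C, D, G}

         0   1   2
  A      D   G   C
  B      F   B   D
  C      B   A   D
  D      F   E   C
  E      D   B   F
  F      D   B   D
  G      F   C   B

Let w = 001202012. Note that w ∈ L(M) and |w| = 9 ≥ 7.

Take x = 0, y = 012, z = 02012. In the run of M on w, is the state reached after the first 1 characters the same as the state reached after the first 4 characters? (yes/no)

yes

State sequence: A -0-> D -0-> F -1-> B -2-> D

After x (step 1): D. After xy (step 4): D.
They match, so y = 012 drives M around a cycle from D back to itself; pumping y any number of times keeps M in D before reading z, and xyⁱz ∈ L(M) for every i ≥ 0.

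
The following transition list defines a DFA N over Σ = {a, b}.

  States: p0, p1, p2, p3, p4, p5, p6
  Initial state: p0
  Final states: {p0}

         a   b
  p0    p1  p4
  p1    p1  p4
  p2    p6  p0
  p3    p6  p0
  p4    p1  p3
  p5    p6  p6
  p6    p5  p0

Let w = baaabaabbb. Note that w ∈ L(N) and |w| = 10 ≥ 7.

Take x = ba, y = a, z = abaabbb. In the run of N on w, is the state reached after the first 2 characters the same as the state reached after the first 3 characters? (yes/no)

yes

State sequence: p0 -b-> p4 -a-> p1 -a-> p1

After x (step 2): p1. After xy (step 3): p1.
They match, so y = a drives N around a cycle from p1 back to itself; pumping y any number of times keeps N in p1 before reading z, and xyⁱz ∈ L(N) for every i ≥ 0.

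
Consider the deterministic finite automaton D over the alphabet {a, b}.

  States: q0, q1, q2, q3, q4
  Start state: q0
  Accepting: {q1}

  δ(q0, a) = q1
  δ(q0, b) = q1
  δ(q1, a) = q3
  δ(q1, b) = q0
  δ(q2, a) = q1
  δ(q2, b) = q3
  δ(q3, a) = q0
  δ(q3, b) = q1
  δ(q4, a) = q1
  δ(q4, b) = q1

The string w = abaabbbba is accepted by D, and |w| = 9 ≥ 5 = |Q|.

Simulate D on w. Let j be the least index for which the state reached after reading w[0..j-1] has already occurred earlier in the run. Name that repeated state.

State sequence: q0 -a-> q1 -b-> q0 -a-> q1 -a-> q3 -b-> q1 -b-> q0 -b-> q1 -b-> q0 -a-> q1
First repeat at step 2: q0 was already visited.

The earliest repeat is at step j = 2: D is in q0, which it already visited at step i = 0.

q0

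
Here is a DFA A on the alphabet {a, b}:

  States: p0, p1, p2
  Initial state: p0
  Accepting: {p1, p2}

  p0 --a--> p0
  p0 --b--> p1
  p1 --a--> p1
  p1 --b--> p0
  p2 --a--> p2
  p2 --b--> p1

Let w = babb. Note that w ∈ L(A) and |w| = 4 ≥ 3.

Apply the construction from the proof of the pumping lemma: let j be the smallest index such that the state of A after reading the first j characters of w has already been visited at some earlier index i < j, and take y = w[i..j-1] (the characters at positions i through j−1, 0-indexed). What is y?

a

Run of A on w = b a b b:
  step 0: p0  (start)
  step 1: p1  (read b: p0→p1)
  step 2: p1  (read a: p1→p1)   ← first repeat (p1 seen earlier)
  step 3: p0  (read b: p1→p0)
  step 4: p1  (read b: p0→p1)

So i = 1, j = 2, giving x = w[0:1] = b, y = w[1:2] = a, z = w[2:4] = bb.
Check: |xy| = 2 ≤ 3 and |y| = 1 ≥ 1. Reading y takes A from p1 back to p1, so every xyⁱz is accepted.
Pumping length from the standard proof: p = 3 (the number of states). The repeated state found above gives |xy| = j ≤ 3 and |y| = j − i ≥ 1.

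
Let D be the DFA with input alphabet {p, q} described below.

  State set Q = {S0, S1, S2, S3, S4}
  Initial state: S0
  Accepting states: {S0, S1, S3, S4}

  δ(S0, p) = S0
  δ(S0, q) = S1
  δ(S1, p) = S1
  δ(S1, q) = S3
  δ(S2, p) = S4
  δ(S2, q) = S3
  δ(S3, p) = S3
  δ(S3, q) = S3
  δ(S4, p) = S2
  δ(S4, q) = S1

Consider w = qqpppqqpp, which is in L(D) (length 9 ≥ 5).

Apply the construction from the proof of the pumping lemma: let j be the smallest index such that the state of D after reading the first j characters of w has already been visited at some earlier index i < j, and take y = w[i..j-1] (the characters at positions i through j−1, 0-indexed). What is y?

Run of D on w = q q p p p q q p p:
  step 0: S0  (start)
  step 1: S1  (read q: S0→S1)
  step 2: S3  (read q: S1→S3)
  step 3: S3  (read p: S3→S3)   ← first repeat (S3 seen earlier)
  step 4: S3  (read p: S3→S3)
  step 5: S3  (read p: S3→S3)
  step 6: S3  (read q: S3→S3)
  step 7: S3  (read q: S3→S3)
  step 8: S3  (read p: S3→S3)
  step 9: S3  (read p: S3→S3)

So i = 2, j = 3, giving x = w[0:2] = qq, y = w[2:3] = p, z = w[3:9] = ppqqpp.
Check: |xy| = 3 ≤ 5 and |y| = 1 ≥ 1. Reading y takes D from S3 back to S3, so every xyⁱz is accepted.

p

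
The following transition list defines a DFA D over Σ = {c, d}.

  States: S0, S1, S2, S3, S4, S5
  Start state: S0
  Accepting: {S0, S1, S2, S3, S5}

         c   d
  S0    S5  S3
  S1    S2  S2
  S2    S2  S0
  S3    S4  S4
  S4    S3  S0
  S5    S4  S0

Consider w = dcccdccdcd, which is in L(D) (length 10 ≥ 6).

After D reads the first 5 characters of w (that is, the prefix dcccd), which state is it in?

Run of D on the first 5 characters of w = d c c c d:
  step 0: S0  (start)
  step 1: S3  (read d: S0→S3)
  step 2: S4  (read c: S3→S4)
  step 3: S3  (read c: S4→S3)
  step 4: S4  (read c: S3→S4)
  step 5: S0  (read d: S4→S0)

After reading 5 characters, D is in state S0.

S0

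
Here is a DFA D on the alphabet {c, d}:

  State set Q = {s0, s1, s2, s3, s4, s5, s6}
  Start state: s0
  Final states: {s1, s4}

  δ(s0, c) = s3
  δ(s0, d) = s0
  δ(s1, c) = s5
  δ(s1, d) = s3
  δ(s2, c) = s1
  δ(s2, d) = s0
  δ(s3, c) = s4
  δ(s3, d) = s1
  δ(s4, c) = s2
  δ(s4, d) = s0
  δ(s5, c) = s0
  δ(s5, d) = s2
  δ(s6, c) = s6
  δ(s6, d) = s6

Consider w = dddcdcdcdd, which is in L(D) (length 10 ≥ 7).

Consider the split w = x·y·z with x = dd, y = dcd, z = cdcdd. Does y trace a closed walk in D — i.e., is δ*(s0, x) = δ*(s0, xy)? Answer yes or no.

no

State sequence: s0 -d-> s0 -d-> s0 -d-> s0 -c-> s3 -d-> s1

After x (step 2): s0. After xy (step 5): s1.
They differ (s0 ≠ s1), so y is not a cycle from the state after x; this split is not the one the pumping-lemma construction produces, and pumping y need not keep the string in L(D).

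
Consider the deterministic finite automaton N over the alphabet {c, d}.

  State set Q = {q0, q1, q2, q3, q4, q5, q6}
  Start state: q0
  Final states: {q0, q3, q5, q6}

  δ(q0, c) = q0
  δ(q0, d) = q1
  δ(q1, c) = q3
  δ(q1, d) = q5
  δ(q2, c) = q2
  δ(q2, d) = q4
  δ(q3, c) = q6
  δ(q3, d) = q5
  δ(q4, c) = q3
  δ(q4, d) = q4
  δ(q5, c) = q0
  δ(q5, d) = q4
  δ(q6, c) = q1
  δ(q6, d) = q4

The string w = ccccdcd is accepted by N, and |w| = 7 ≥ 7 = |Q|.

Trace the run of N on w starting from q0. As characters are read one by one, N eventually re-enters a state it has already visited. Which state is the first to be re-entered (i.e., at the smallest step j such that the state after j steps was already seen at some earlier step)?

q0

Run of N on w = c c c c d c d:
  step 0: q0  (start)
  step 1: q0  (read c: q0→q0)   ← first repeat (q0 seen earlier)
  step 2: q0  (read c: q0→q0)
  step 3: q0  (read c: q0→q0)
  step 4: q0  (read c: q0→q0)
  step 5: q1  (read d: q0→q1)
  step 6: q3  (read c: q1→q3)
  step 7: q5  (read d: q3→q5)

The earliest repeat is at step j = 1: N is in q0, which it already visited at step i = 0.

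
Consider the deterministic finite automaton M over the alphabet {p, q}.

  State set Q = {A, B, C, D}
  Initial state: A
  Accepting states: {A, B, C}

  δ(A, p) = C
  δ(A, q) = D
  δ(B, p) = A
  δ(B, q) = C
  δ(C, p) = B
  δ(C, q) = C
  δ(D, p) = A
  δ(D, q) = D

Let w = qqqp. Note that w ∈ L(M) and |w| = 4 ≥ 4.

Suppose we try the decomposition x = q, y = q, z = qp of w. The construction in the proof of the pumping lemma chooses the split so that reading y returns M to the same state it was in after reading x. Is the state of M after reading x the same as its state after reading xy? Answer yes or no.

Run of M on the first 2 characters of w = q q:
  step 0: A  (start)
  step 1: D  (read q: A→D)
  step 2: D  (read q: D→D)

After x (step 1): D. After xy (step 2): D.
They match, so y = q drives M around a cycle from D back to itself; pumping y any number of times keeps M in D before reading z, and xyⁱz ∈ L(M) for every i ≥ 0.

yes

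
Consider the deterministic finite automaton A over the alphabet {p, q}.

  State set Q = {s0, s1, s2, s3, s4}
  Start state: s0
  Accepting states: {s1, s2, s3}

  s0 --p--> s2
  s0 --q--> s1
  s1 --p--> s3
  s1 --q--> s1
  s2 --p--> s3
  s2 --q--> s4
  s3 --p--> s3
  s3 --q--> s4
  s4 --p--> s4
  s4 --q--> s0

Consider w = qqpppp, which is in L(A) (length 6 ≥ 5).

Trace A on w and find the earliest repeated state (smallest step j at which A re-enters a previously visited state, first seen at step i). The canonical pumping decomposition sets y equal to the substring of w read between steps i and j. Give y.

q

Run of A on w = q q p p p p:
  step 0: s0  (start)
  step 1: s1  (read q: s0→s1)
  step 2: s1  (read q: s1→s1)   ← first repeat (s1 seen earlier)
  step 3: s3  (read p: s1→s3)
  step 4: s3  (read p: s3→s3)
  step 5: s3  (read p: s3→s3)
  step 6: s3  (read p: s3→s3)

So i = 1, j = 2, giving x = w[0:1] = q, y = w[1:2] = q, z = w[2:6] = pppp.
Check: |xy| = 2 ≤ 5 and |y| = 1 ≥ 1. Reading y takes A from s1 back to s1, so every xyⁱz is accepted.
With |Q| = 5, pigeonhole forces a state repeat no later than step 5; the substring read between the first and second visits to that state can be pumped.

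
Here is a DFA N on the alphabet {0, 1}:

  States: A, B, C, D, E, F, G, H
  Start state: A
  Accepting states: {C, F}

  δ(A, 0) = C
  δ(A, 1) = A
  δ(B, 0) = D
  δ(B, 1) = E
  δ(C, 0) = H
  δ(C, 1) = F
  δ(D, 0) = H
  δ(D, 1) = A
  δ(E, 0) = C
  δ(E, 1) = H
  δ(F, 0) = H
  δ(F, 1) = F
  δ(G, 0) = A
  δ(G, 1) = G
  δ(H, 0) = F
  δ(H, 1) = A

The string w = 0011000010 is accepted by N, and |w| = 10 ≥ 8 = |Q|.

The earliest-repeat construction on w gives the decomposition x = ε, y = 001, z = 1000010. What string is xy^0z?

1000010

xy⁰z = xz = ε·1000010 = 1000010.
Reading y = 001 takes N from A back to A, so after x the machine is still in A, and z then leads to the accepting state C. Hence 1000010 ∈ L(N).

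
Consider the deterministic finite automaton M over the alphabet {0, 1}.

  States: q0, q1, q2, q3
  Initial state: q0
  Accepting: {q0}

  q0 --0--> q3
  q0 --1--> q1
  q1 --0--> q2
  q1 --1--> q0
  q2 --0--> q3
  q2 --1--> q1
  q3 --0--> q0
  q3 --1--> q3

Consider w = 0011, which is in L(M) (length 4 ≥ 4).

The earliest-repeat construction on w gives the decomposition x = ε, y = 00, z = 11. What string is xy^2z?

000011

xy^2z = ε·00·00·11 = 000011.
Reading y = 00 takes M from q0 back to q0, so after x·y·y the machine is still in q0, and z then leads to the accepting state q0. Hence 000011 ∈ L(M).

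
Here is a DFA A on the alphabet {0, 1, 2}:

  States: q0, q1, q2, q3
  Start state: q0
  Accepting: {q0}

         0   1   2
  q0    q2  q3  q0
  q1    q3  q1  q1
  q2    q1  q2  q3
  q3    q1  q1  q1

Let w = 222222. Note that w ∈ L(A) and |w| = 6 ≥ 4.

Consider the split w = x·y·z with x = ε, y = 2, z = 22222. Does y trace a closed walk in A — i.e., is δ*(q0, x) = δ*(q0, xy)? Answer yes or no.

State sequence: q0 -2-> q0

After x (step 0): q0. After xy (step 1): q0.
They match, so y = 2 drives A around a cycle from q0 back to itself; pumping y any number of times keeps A in q0 before reading z, and xyⁱz ∈ L(A) for every i ≥ 0.

yes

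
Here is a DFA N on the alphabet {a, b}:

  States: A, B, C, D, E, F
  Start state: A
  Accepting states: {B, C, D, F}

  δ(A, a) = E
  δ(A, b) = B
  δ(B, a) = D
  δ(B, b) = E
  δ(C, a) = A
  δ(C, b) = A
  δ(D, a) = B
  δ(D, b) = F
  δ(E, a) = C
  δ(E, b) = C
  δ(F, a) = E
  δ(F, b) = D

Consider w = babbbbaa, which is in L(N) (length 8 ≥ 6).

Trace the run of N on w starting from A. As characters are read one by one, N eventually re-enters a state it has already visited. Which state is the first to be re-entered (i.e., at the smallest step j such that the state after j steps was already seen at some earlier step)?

D

State sequence: A -b-> B -a-> D -b-> F -b-> D -b-> F -b-> D -a-> B -a-> D
First repeat at step 4: D was already visited.

The earliest repeat is at step j = 4: N is in D, which it already visited at step i = 2.
Since N has 6 states, any run of length ≥ 6 visits 6+1 states, so by pigeonhole some state repeats within the first 6 steps — that repeat gives the pumpable loop.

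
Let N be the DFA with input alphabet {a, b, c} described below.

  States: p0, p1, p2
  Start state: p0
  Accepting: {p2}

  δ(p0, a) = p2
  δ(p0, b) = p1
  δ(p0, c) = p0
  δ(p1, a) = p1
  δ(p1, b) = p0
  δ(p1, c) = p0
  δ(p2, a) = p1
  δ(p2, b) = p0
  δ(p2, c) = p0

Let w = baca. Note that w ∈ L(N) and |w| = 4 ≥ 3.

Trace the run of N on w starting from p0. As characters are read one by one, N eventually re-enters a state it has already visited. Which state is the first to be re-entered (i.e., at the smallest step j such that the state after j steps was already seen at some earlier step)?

p1

State sequence: p0 -b-> p1 -a-> p1 -c-> p0 -a-> p2
First repeat at step 2: p1 was already visited.

The earliest repeat is at step j = 2: N is in p1, which it already visited at step i = 1.
Pumping length from the standard proof: p = 3 (the number of states). The repeated state found above gives |xy| = j ≤ 3 and |y| = j − i ≥ 1.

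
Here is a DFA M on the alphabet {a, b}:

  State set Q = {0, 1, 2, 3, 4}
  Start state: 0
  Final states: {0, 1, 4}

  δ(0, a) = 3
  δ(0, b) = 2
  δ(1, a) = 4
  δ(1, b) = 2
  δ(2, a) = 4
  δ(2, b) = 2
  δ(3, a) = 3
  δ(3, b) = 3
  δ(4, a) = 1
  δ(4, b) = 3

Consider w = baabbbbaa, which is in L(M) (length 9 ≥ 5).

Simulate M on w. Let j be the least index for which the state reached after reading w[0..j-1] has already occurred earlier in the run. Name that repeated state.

Run of M on w = b a a b b b b a a:
  step 0: 0  (start)
  step 1: 2  (read b: 0→2)
  step 2: 4  (read a: 2→4)
  step 3: 1  (read a: 4→1)
  step 4: 2  (read b: 1→2)   ← first repeat (2 seen earlier)
  step 5: 2  (read b: 2→2)
  step 6: 2  (read b: 2→2)
  step 7: 2  (read b: 2→2)
  step 8: 4  (read a: 2→4)
  step 9: 1  (read a: 4→1)

The earliest repeat is at step j = 4: M is in 2, which it already visited at step i = 1.
Since M has 5 states, any run of length ≥ 5 visits 5+1 states, so by pigeonhole some state repeats within the first 5 steps — that repeat gives the pumpable loop.

2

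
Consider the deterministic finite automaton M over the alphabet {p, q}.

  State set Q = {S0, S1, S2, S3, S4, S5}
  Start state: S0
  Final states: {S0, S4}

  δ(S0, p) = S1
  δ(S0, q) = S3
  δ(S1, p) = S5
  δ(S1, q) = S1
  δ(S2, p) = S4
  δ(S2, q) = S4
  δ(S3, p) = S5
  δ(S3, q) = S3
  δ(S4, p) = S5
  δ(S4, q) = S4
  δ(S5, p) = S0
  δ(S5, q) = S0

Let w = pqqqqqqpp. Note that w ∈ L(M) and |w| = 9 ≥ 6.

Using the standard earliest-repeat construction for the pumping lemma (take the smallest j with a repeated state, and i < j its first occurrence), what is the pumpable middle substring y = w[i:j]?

q

Run of M on w = p q q q q q q p p:
  step 0: S0  (start)
  step 1: S1  (read p: S0→S1)
  step 2: S1  (read q: S1→S1)   ← first repeat (S1 seen earlier)
  step 3: S1  (read q: S1→S1)
  step 4: S1  (read q: S1→S1)
  step 5: S1  (read q: S1→S1)
  step 6: S1  (read q: S1→S1)
  step 7: S1  (read q: S1→S1)
  step 8: S5  (read p: S1→S5)
  step 9: S0  (read p: S5→S0)

So i = 1, j = 2, giving x = w[0:1] = p, y = w[1:2] = q, z = w[2:9] = qqqqqpp.
Check: |xy| = 2 ≤ 6 and |y| = 1 ≥ 1. Reading y takes M from S1 back to S1, so every xyⁱz is accepted.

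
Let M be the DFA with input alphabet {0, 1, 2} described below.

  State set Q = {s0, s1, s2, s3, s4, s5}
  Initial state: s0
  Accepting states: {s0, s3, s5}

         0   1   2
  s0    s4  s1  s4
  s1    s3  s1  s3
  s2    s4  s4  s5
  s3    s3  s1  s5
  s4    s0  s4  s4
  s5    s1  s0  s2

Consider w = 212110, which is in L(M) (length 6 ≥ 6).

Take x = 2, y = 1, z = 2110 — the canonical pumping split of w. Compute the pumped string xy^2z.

2112110

xy^2z = 2·1·1·2110 = 2112110.
Reading y = 1 takes M from s4 back to s4, so after x·y·y the machine is still in s4, and z then leads to the accepting state s0. Hence 2112110 ∈ L(M).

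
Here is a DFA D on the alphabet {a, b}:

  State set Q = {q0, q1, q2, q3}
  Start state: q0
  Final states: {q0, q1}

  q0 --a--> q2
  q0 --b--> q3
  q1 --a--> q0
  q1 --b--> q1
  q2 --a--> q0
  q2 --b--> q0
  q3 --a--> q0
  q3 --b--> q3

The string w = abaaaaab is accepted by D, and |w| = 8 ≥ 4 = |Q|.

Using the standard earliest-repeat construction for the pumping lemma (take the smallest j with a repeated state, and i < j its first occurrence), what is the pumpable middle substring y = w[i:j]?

ab

State sequence: q0 -a-> q2 -b-> q0 -a-> q2 -a-> q0 -a-> q2 -a-> q0 -a-> q2 -b-> q0
First repeat at step 2: q0 was already visited.

So i = 0, j = 2, giving x = w[0:0] = ε, y = w[0:2] = ab, z = w[2:8] = aaaaab.
Check: |xy| = 2 ≤ 4 and |y| = 2 ≥ 1. Reading y takes D from q0 back to q0, so every xyⁱz is accepted.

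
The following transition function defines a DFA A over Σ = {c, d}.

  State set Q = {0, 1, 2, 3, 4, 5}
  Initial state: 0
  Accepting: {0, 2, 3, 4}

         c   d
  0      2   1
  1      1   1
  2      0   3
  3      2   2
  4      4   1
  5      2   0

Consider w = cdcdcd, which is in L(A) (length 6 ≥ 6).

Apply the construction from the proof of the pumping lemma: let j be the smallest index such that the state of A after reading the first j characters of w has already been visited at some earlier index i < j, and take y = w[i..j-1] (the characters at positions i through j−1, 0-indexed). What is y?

dc

State sequence: 0 -c-> 2 -d-> 3 -c-> 2 -d-> 3 -c-> 2 -d-> 3
First repeat at step 3: 2 was already visited.

So i = 1, j = 3, giving x = w[0:1] = c, y = w[1:3] = dc, z = w[3:6] = dcd.
Check: |xy| = 3 ≤ 6 and |y| = 2 ≥ 1. Reading y takes A from 2 back to 2, so every xyⁱz is accepted.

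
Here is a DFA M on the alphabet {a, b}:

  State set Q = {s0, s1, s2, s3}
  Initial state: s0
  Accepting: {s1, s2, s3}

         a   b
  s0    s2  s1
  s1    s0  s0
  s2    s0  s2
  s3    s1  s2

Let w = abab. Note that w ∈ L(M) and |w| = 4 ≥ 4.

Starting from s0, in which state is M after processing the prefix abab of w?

s1

Run of M on the first 4 characters of w = a b a b:
  step 0: s0  (start)
  step 1: s2  (read a: s0→s2)
  step 2: s2  (read b: s2→s2)
  step 3: s0  (read a: s2→s0)
  step 4: s1  (read b: s0→s1)

After reading 4 characters, M is in state s1.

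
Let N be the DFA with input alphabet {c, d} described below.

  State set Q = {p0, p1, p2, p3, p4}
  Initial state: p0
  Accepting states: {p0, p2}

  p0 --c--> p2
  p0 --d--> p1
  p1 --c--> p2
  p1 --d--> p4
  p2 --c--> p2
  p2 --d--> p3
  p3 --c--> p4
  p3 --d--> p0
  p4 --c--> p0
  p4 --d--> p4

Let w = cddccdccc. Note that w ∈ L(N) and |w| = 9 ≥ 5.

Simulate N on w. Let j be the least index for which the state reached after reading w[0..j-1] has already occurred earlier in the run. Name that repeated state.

Run of N on w = c d d c c d c c c:
  step 0: p0  (start)
  step 1: p2  (read c: p0→p2)
  step 2: p3  (read d: p2→p3)
  step 3: p0  (read d: p3→p0)   ← first repeat (p0 seen earlier)
  step 4: p2  (read c: p0→p2)
  step 5: p2  (read c: p2→p2)
  step 6: p3  (read d: p2→p3)
  step 7: p4  (read c: p3→p4)
  step 8: p0  (read c: p4→p0)
  step 9: p2  (read c: p0→p2)

The earliest repeat is at step j = 3: N is in p0, which it already visited at step i = 0.
Pumping length from the standard proof: p = 5 (the number of states). The repeated state found above gives |xy| = j ≤ 5 and |y| = j − i ≥ 1.

p0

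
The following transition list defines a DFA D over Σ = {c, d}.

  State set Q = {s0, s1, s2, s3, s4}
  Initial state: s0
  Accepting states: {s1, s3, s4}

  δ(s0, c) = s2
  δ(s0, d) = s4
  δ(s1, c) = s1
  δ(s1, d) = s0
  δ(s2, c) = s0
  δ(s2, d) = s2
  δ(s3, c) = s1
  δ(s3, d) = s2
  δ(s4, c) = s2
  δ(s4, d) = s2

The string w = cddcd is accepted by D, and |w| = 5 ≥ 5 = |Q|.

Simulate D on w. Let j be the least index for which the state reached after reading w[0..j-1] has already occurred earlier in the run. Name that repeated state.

Run of D on w = c d d c d:
  step 0: s0  (start)
  step 1: s2  (read c: s0→s2)
  step 2: s2  (read d: s2→s2)   ← first repeat (s2 seen earlier)
  step 3: s2  (read d: s2→s2)
  step 4: s0  (read c: s2→s0)
  step 5: s4  (read d: s0→s4)

The earliest repeat is at step j = 2: D is in s2, which it already visited at step i = 1.

s2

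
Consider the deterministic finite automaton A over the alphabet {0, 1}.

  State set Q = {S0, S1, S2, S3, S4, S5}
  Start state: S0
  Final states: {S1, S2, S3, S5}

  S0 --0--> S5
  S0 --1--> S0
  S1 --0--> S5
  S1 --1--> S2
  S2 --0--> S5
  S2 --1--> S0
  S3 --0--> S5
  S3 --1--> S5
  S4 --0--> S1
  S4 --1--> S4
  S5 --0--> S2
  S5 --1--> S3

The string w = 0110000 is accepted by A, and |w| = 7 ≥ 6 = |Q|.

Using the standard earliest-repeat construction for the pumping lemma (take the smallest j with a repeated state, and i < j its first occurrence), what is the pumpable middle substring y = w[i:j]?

11

Run of A on w = 0 1 1 0 0 0 0:
  step 0: S0  (start)
  step 1: S5  (read 0: S0→S5)
  step 2: S3  (read 1: S5→S3)
  step 3: S5  (read 1: S3→S5)   ← first repeat (S5 seen earlier)
  step 4: S2  (read 0: S5→S2)
  step 5: S5  (read 0: S2→S5)
  step 6: S2  (read 0: S5→S2)
  step 7: S5  (read 0: S2→S5)

So i = 1, j = 3, giving x = w[0:1] = 0, y = w[1:3] = 11, z = w[3:7] = 0000.
Check: |xy| = 3 ≤ 6 and |y| = 2 ≥ 1. Reading y takes A from S5 back to S5, so every xyⁱz is accepted.
The DFA has 6 states, so the proof of the pumping lemma guarantees a repeated state among the first 6+1 visited; the segment between the two visits is the pumpable y.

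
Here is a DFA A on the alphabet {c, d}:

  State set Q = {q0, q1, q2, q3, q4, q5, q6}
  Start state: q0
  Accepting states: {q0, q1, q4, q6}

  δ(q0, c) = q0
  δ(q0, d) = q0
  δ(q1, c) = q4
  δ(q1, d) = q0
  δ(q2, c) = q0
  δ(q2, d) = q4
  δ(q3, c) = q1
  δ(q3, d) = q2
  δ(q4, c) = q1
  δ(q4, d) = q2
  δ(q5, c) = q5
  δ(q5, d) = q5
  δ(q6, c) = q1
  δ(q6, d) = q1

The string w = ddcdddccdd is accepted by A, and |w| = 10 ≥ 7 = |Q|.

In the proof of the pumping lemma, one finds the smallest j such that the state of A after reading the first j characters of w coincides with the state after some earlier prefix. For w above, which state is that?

Run of A on w = d d c d d d c c d d:
  step 0: q0  (start)
  step 1: q0  (read d: q0→q0)   ← first repeat (q0 seen earlier)
  step 2: q0  (read d: q0→q0)
  step 3: q0  (read c: q0→q0)
  step 4: q0  (read d: q0→q0)
  step 5: q0  (read d: q0→q0)
  step 6: q0  (read d: q0→q0)
  step 7: q0  (read c: q0→q0)
  step 8: q0  (read c: q0→q0)
  step 9: q0  (read d: q0→q0)
  step 10: q0  (read d: q0→q0)

The earliest repeat is at step j = 1: A is in q0, which it already visited at step i = 0.

q0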